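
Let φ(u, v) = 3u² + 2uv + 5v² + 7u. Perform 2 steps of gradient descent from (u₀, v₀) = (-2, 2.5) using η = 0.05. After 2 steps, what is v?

0.925

∇φ = (6u + 2v + 7, 2u + 10v)
Step 1: at (-2, 2.5), ∇φ = (0, 21) → (-2, 2.5) − 0.05·(0, 21) = (-2, 1.45)
Step 2: at (-2, 1.45), ∇φ = (-2.1, 10.5) → (-2, 1.45) − 0.05·(-2.1, 10.5) = (-1.895, 0.925)
v = 0.925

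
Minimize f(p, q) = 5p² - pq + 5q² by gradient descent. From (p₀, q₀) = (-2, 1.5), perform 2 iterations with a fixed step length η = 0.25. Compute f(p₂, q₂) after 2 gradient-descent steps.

∇f = (10p - q, -p + 10q)
(p₁, q₁) = (-2, 1.5) − 0.25·(-21.5, 17) = (3.375, -2.75)
(p₂, q₂) = (3.375, -2.75) − 0.25·(36.5, -30.875) = (-5.75, 4.96875)
f(-5.75, 4.96875) = 317.3251953125

317.3251953125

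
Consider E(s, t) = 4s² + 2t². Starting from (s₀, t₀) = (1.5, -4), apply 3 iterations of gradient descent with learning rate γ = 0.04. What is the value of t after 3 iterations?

∇E = (8s, 4t)
Step 1: at (1.5, -4), ∇E = (12, -16) → (1.5, -4) − 0.04·(12, -16) = (1.02, -3.36)
Step 2: at (1.02, -3.36), ∇E = (8.16, -13.44) → (1.02, -3.36) − 0.04·(8.16, -13.44) = (0.6936, -2.8224)
Step 3: at (0.6936, -2.8224), ∇E = (5.5488, -11.2896) → (0.6936, -2.8224) − 0.04·(5.5488, -11.2896) = (0.471648, -2.370816)
t = -2.370816

-2.370816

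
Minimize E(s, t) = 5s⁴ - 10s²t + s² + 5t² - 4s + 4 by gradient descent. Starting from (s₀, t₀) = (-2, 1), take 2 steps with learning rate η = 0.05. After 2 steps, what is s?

-70.024

∇E = (20s³ - 20st + 2s - 4, -10s² + 10t)
(s₁, t₁) = (-2, 1) − 0.05·(-128, -30) = (4.4, 2.5)
(s₂, t₂) = (4.4, 2.5) − 0.05·(1488.48, -168.6) = (-70.024, 10.93)
s = -70.024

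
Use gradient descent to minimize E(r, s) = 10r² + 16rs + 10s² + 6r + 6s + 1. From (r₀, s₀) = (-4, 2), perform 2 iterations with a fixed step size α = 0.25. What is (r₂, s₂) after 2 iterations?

(-53.5, -53.5)

∇E = (20r + 16s + 6, 16r + 20s + 6)
Step 1: at (-4, 2), ∇E = (-42, -18) → (-4, 2) − 0.25·(-42, -18) = (6.5, 6.5)
Step 2: at (6.5, 6.5), ∇E = (240, 240) → (6.5, 6.5) − 0.25·(240, 240) = (-53.5, -53.5)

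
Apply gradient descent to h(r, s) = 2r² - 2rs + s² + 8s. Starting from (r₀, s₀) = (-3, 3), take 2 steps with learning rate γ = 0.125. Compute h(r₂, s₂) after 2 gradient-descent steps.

-6.12109375

∇h = (4r - 2s, -2r + 2s + 8)
(r₁, s₁) = (-3, 3) − 0.125·(-18, 20) = (-0.75, 0.5)
(r₂, s₂) = (-0.75, 0.5) − 0.125·(-4, 10.5) = (-0.25, -0.8125)
h(-0.25, -0.8125) = -6.12109375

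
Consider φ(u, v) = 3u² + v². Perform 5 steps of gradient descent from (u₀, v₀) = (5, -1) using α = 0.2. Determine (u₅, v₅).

(-0.0016, -0.07776)

∇φ = (6u, 2v)
Step 1: at (5, -1), ∇φ = (30, -2) → (5, -1) − 0.2·(30, -2) = (-1, -0.6)
Step 2: at (-1, -0.6), ∇φ = (-6, -1.2) → (-1, -0.6) − 0.2·(-6, -1.2) = (0.2, -0.36)
Step 3: at (0.2, -0.36), ∇φ = (1.2, -0.72) → (0.2, -0.36) − 0.2·(1.2, -0.72) = (-0.04, -0.216)
Step 4: at (-0.04, -0.216), ∇φ = (-0.24, -0.432) → (-0.04, -0.216) − 0.2·(-0.24, -0.432) = (0.008, -0.1296)
Step 5: at (0.008, -0.1296), ∇φ = (0.048, -0.2592) → (0.008, -0.1296) − 0.2·(0.048, -0.2592) = (-0.0016, -0.07776)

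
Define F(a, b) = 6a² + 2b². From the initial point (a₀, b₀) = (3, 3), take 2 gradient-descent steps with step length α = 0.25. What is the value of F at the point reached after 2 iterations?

864

∇F = (12a, 4b)
Step 1: at (3, 3), ∇F = (36, 12) → (3, 3) − 0.25·(36, 12) = (-6, 0)
Step 2: at (-6, 0), ∇F = (-72, 0) → (-6, 0) − 0.25·(-72, 0) = (12, 0)
F(12, 0) = 864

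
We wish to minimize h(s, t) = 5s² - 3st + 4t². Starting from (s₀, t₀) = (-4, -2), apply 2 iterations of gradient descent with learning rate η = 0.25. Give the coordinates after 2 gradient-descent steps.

∇h = (10s - 3t, -3s + 8t)
Step 1: at (-4, -2), ∇h = (-34, -4) → (-4, -2) − 0.25·(-34, -4) = (4.5, -1)
Step 2: at (4.5, -1), ∇h = (48, -21.5) → (4.5, -1) − 0.25·(48, -21.5) = (-7.5, 4.375)

(-7.5, 4.375)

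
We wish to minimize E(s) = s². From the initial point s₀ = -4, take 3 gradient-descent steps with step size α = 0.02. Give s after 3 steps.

E′(s) = 2s
Step 1: E′(-4) = -8; s₁ = -4 − 0.02·(-8) = -3.84
Step 2: E′(-3.84) = -7.68; s₂ = -3.84 − 0.02·(-7.68) = -3.6864
Step 3: E′(-3.6864) = -7.3728; s₃ = -3.6864 − 0.02·(-7.3728) = -3.538944

-3.538944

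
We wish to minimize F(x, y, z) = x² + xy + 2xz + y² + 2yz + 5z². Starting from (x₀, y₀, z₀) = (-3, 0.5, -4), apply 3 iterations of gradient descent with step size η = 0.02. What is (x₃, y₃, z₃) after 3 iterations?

∇F = (2x + y + 2z, x + 2y + 2z, 2x + 2y + 10z)
Step 1: at (-3, 0.5, -4), ∇F = (-13.5, -10, -45) → (-3, 0.5, -4) − 0.02·(-13.5, -10, -45) = (-2.73, 0.7, -3.1)
Step 2: at (-2.73, 0.7, -3.1), ∇F = (-10.96, -7.53, -35.06) → (-2.73, 0.7, -3.1) − 0.02·(-10.96, -7.53, -35.06) = (-2.5108, 0.8506, -2.3988)
Step 3: at (-2.5108, 0.8506, -2.3988), ∇F = (-8.9686, -5.6072, -27.3084) → (-2.5108, 0.8506, -2.3988) − 0.02·(-8.9686, -5.6072, -27.3084) = (-2.331428, 0.962744, -1.852632)

(-2.331428, 0.962744, -1.852632)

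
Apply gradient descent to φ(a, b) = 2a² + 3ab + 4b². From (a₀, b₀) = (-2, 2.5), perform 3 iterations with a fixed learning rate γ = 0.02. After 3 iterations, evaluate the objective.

9.846290071616

∇φ = (4a + 3b, 3a + 8b)
(a₁, b₁) = (-2, 2.5) − 0.02·(-0.5, 14) = (-1.99, 2.22)
(a₂, b₂) = (-1.99, 2.22) − 0.02·(-1.3, 11.79) = (-1.964, 1.9842)
(a₃, b₃) = (-1.964, 1.9842) − 0.02·(-1.9034, 9.9816) = (-1.925932, 1.784568)
φ(-1.925932, 1.784568) = 9.846290071616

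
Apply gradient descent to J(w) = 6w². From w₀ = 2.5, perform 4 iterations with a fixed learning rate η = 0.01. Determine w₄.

1.4992384

J′(w) = 12w
Step 1: J′(2.5) = 30; w₁ = 2.5 − 0.01·30 = 2.2
Step 2: J′(2.2) = 26.4; w₂ = 2.2 − 0.01·26.4 = 1.936
Step 3: J′(1.936) = 23.232; w₃ = 1.936 − 0.01·23.232 = 1.70368
Step 4: J′(1.70368) = 20.44416; w₄ = 1.70368 − 0.01·20.44416 = 1.4992384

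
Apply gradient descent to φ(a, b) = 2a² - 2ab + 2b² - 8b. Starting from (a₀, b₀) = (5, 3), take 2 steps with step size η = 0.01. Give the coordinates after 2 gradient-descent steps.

(4.7268, 3.1148)

∇φ = (4a - 2b, -2a + 4b - 8)
Step 1: at (5, 3), ∇φ = (14, -6) → (5, 3) − 0.01·(14, -6) = (4.86, 3.06)
Step 2: at (4.86, 3.06), ∇φ = (13.32, -5.48) → (4.86, 3.06) − 0.01·(13.32, -5.48) = (4.7268, 3.1148)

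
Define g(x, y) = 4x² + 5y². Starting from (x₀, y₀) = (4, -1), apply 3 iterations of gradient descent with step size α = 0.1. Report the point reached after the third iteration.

(0.032, 0)

∇g = (8x, 10y)
Step 1: at (4, -1), ∇g = (32, -10) → (4, -1) − 0.1·(32, -10) = (0.8, 0)
Step 2: at (0.8, 0), ∇g = (6.4, 0) → (0.8, 0) − 0.1·(6.4, 0) = (0.16, 0)
Step 3: at (0.16, 0), ∇g = (1.28, 0) → (0.16, 0) − 0.1·(1.28, 0) = (0.032, 0)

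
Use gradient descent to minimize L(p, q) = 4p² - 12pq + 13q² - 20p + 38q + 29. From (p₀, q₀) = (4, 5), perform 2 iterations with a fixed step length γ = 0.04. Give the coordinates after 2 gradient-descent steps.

(4.9216, 1.3136)

∇L = (8p - 12q - 20, -12p + 26q + 38)
(p₁, q₁) = (4, 5) − 0.04·(-48, 120) = (5.92, 0.2)
(p₂, q₂) = (5.92, 0.2) − 0.04·(24.96, -27.84) = (4.9216, 1.3136)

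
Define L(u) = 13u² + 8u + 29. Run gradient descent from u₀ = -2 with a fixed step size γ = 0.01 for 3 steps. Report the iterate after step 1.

-1.56

L′(u) = 26u + 8
u₁ = -2 − 0.01·(-44) = -1.56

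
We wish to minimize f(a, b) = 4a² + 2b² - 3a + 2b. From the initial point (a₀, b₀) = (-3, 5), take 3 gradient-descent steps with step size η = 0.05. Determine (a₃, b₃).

(-0.354, 2.316)

∇f = (8a - 3, 4b + 2)
Step 1: at (-3, 5), ∇f = (-27, 22) → (-3, 5) − 0.05·(-27, 22) = (-1.65, 3.9)
Step 2: at (-1.65, 3.9), ∇f = (-16.2, 17.6) → (-1.65, 3.9) − 0.05·(-16.2, 17.6) = (-0.84, 3.02)
Step 3: at (-0.84, 3.02), ∇f = (-9.72, 14.08) → (-0.84, 3.02) − 0.05·(-9.72, 14.08) = (-0.354, 2.316)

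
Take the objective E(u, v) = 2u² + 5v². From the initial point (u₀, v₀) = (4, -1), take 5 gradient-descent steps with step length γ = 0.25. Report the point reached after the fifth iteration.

∇E = (4u, 10v)
Step 1: at (4, -1), ∇E = (16, -10) → (4, -1) − 0.25·(16, -10) = (0, 1.5)
Step 2: at (0, 1.5), ∇E = (0, 15) → (0, 1.5) − 0.25·(0, 15) = (0, -2.25)
Step 3: at (0, -2.25), ∇E = (0, -22.5) → (0, -2.25) − 0.25·(0, -22.5) = (0, 3.375)
Step 4: at (0, 3.375), ∇E = (0, 33.75) → (0, 3.375) − 0.25·(0, 33.75) = (0, -5.0625)
Step 5: at (0, -5.0625), ∇E = (0, -50.625) → (0, -5.0625) − 0.25·(0, -50.625) = (0, 7.59375)

(0, 7.59375)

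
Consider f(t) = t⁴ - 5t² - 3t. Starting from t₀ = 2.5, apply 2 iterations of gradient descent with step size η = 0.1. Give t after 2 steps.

f′(t) = 4t³ - 10t - 3
Step 1: f′(2.5) = 34.5; t₁ = 2.5 − 0.1·34.5 = -0.95
Step 2: f′(-0.95) = 3.0705; t₂ = -0.95 − 0.1·3.0705 = -1.25705

-1.25705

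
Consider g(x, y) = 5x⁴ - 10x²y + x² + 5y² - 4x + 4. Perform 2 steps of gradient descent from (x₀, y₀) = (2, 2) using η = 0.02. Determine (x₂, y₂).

∇g = (20x³ - 20xy + 2x - 4, -10x² + 10y)
(x₁, y₁) = (2, 2) − 0.02·(80, -20) = (0.4, 2.4)
(x₂, y₂) = (0.4, 2.4) − 0.02·(-21.12, 22.4) = (0.8224, 1.952)

(0.8224, 1.952)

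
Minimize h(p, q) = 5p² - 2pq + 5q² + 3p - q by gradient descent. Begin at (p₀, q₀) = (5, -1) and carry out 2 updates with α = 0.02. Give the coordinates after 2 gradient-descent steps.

∇h = (10p - 2q + 3, -2p + 10q - 1)
Step 1: at (5, -1), ∇h = (55, -21) → (5, -1) − 0.02·(55, -21) = (3.9, -0.58)
Step 2: at (3.9, -0.58), ∇h = (43.16, -14.6) → (3.9, -0.58) − 0.02·(43.16, -14.6) = (3.0368, -0.288)

(3.0368, -0.288)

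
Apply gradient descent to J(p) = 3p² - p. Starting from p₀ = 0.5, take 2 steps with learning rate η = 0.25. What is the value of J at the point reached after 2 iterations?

J′(p) = 6p - 1
Step 1: J′(0.5) = 2; p₁ = 0.5 − 0.25·2 = 0
Step 2: J′(0) = -1; p₂ = 0 − 0.25·(-1) = 0.25
J(0.25) = -0.0625

-0.0625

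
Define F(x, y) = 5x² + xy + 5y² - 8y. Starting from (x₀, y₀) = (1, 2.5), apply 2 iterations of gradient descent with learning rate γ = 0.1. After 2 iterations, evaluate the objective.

-3.230125

∇F = (10x + y, x + 10y - 8)
(x₁, y₁) = (1, 2.5) − 0.1·(12.5, 18) = (-0.25, 0.7)
(x₂, y₂) = (-0.25, 0.7) − 0.1·(-1.8, -1.25) = (-0.07, 0.825)
F(-0.07, 0.825) = -3.230125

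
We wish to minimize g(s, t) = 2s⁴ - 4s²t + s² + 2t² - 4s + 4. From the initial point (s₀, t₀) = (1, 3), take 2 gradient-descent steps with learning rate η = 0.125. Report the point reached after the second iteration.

∇g = (8s³ - 8st + 2s - 4, -4s² + 4t)
(s₁, t₁) = (1, 3) − 0.125·(-18, 8) = (3.25, 2)
(s₂, t₂) = (3.25, 2) − 0.125·(225.125, -34.25) = (-24.890625, 6.28125)

(-24.890625, 6.28125)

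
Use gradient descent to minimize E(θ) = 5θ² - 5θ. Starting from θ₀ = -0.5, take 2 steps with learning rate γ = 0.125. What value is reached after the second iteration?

0.4375

E′(θ) = 10θ - 5
Step 1: E′(-0.5) = -10; θ₁ = -0.5 − 0.125·(-10) = 0.75
Step 2: E′(0.75) = 2.5; θ₂ = 0.75 − 0.125·2.5 = 0.4375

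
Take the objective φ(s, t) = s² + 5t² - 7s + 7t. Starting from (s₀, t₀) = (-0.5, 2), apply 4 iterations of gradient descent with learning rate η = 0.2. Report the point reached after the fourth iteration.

(2.9816, 2)

∇φ = (2s - 7, 10t + 7)
(s₁, t₁) = (-0.5, 2) − 0.2·(-8, 27) = (1.1, -3.4)
(s₂, t₂) = (1.1, -3.4) − 0.2·(-4.8, -27) = (2.06, 2)
(s₃, t₃) = (2.06, 2) − 0.2·(-2.88, 27) = (2.636, -3.4)
(s₄, t₄) = (2.636, -3.4) − 0.2·(-1.728, -27) = (2.9816, 2)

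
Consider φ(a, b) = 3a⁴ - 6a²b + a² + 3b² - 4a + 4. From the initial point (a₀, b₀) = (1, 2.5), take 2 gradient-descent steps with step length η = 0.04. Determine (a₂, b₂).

(0.8656, 2.404)

∇φ = (12a³ - 12ab + 2a - 4, -6a² + 6b)
Step 1: at (1, 2.5), ∇φ = (-20, 9) → (1, 2.5) − 0.04·(-20, 9) = (1.8, 2.14)
Step 2: at (1.8, 2.14), ∇φ = (23.36, -6.6) → (1.8, 2.14) − 0.04·(23.36, -6.6) = (0.8656, 2.404)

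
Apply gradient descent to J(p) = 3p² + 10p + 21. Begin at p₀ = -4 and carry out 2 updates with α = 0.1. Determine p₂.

J′(p) = 6p + 10
p₁ = -4 − 0.1·(-14) = -2.6
p₂ = -2.6 − 0.1·(-5.6) = -2.04

-2.04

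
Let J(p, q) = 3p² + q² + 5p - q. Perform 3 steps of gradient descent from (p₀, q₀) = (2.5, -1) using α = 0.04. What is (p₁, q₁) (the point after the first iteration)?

(1.7, -0.88)

∇J = (6p + 5, 2q - 1)
Step 1: at (2.5, -1), ∇J = (20, -3) → (2.5, -1) − 0.04·(20, -3) = (1.7, -0.88)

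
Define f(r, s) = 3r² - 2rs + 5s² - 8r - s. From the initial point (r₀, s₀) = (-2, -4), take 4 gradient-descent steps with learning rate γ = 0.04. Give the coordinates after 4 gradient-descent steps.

(-0.21247488, -0.60709888)

∇f = (6r - 2s - 8, -2r + 10s - 1)
Step 1: at (-2, -4), ∇f = (-12, -37) → (-2, -4) − 0.04·(-12, -37) = (-1.52, -2.52)
Step 2: at (-1.52, -2.52), ∇f = (-12.08, -23.16) → (-1.52, -2.52) − 0.04·(-12.08, -23.16) = (-1.0368, -1.5936)
Step 3: at (-1.0368, -1.5936), ∇f = (-11.0336, -14.8624) → (-1.0368, -1.5936) − 0.04·(-11.0336, -14.8624) = (-0.595456, -0.999104)
Step 4: at (-0.595456, -0.999104), ∇f = (-9.574528, -9.800128) → (-0.595456, -0.999104) − 0.04·(-9.574528, -9.800128) = (-0.21247488, -0.60709888)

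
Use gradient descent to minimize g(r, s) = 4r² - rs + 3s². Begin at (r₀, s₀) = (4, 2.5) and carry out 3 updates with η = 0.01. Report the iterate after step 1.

(3.705, 2.39)

∇g = (8r - s, -r + 6s)
(r₁, s₁) = (4, 2.5) − 0.01·(29.5, 11) = (3.705, 2.39)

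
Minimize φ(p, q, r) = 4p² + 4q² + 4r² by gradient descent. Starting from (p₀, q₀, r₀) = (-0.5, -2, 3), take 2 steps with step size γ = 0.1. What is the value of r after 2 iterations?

∇φ = (8p, 8q, 8r)
Step 1: at (-0.5, -2, 3), ∇φ = (-4, -16, 24) → (-0.5, -2, 3) − 0.1·(-4, -16, 24) = (-0.1, -0.4, 0.6)
Step 2: at (-0.1, -0.4, 0.6), ∇φ = (-0.8, -3.2, 4.8) → (-0.1, -0.4, 0.6) − 0.1·(-0.8, -3.2, 4.8) = (-0.02, -0.08, 0.12)
r = 0.12

0.12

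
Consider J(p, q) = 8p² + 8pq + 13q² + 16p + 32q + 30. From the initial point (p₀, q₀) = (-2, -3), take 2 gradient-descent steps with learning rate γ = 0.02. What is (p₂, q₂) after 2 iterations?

(-0.8544, -1.2928)

∇J = (16p + 8q + 16, 8p + 26q + 32)
Step 1: at (-2, -3), ∇J = (-40, -62) → (-2, -3) − 0.02·(-40, -62) = (-1.2, -1.76)
Step 2: at (-1.2, -1.76), ∇J = (-17.28, -23.36) → (-1.2, -1.76) − 0.02·(-17.28, -23.36) = (-0.8544, -1.2928)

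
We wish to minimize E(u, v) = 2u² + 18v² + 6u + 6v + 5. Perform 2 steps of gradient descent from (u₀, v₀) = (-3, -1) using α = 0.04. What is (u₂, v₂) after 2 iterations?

(-2.5584, -0.328)

∇E = (4u + 6, 36v + 6)
Step 1: at (-3, -1), ∇E = (-6, -30) → (-3, -1) − 0.04·(-6, -30) = (-2.76, 0.2)
Step 2: at (-2.76, 0.2), ∇E = (-5.04, 13.2) → (-2.76, 0.2) − 0.04·(-5.04, 13.2) = (-2.5584, -0.328)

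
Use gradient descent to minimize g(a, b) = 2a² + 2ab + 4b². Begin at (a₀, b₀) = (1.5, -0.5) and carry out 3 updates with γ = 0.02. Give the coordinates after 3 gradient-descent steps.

∇g = (4a + 2b, 2a + 8b)
Step 1: at (1.5, -0.5), ∇g = (5, -1) → (1.5, -0.5) − 0.02·(5, -1) = (1.4, -0.48)
Step 2: at (1.4, -0.48), ∇g = (4.64, -1.04) → (1.4, -0.48) − 0.02·(4.64, -1.04) = (1.3072, -0.4592)
Step 3: at (1.3072, -0.4592), ∇g = (4.3104, -1.0592) → (1.3072, -0.4592) − 0.02·(4.3104, -1.0592) = (1.220992, -0.438016)

(1.220992, -0.438016)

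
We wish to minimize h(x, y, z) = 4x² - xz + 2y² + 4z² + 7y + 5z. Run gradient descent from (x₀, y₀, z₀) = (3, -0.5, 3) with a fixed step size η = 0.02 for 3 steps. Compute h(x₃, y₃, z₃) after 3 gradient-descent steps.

26.311138622208

∇h = (8x - z, 4y + 7, -x + 8z + 5)
Step 1: at (3, -0.5, 3), ∇h = (21, 5, 26) → (3, -0.5, 3) − 0.02·(21, 5, 26) = (2.58, -0.6, 2.48)
Step 2: at (2.58, -0.6, 2.48), ∇h = (18.16, 4.6, 22.26) → (2.58, -0.6, 2.48) − 0.02·(18.16, 4.6, 22.26) = (2.2168, -0.692, 2.0348)
Step 3: at (2.2168, -0.692, 2.0348), ∇h = (15.6996, 4.232, 19.0616) → (2.2168, -0.692, 2.0348) − 0.02·(15.6996, 4.232, 19.0616) = (1.902808, -0.77664, 1.653568)
h(1.902808, -0.77664, 1.653568) = 26.311138622208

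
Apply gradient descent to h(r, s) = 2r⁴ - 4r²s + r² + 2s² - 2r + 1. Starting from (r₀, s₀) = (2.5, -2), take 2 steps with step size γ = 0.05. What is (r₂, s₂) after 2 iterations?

(77.7676, 6.682)

∇h = (8r³ - 8rs + 2r - 2, -4r² + 4s)
(r₁, s₁) = (2.5, -2) − 0.05·(168, -33) = (-5.9, -0.35)
(r₂, s₂) = (-5.9, -0.35) − 0.05·(-1673.352, -140.64) = (77.7676, 6.682)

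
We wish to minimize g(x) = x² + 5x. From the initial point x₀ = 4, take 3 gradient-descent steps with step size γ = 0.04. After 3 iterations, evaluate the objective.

g′(x) = 2x + 5
x₁ = 4 − 0.04·13 = 3.48
x₂ = 3.48 − 0.04·11.96 = 3.0016
x₃ = 3.0016 − 0.04·11.0032 = 2.561472
g(2.561472) = 19.368498806784

19.368498806784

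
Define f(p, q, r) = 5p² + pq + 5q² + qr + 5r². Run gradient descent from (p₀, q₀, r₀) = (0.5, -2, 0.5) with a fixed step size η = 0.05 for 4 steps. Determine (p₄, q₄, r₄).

(0.0860125, -0.16555, 0.0860125)

∇f = (10p + q, p + 10q + r, q + 10r)
Step 1: at (0.5, -2, 0.5), ∇f = (3, -19, 3) → (0.5, -2, 0.5) − 0.05·(3, -19, 3) = (0.35, -1.05, 0.35)
Step 2: at (0.35, -1.05, 0.35), ∇f = (2.45, -9.8, 2.45) → (0.35, -1.05, 0.35) − 0.05·(2.45, -9.8, 2.45) = (0.2275, -0.56, 0.2275)
Step 3: at (0.2275, -0.56, 0.2275), ∇f = (1.715, -5.145, 1.715) → (0.2275, -0.56, 0.2275) − 0.05·(1.715, -5.145, 1.715) = (0.14175, -0.30275, 0.14175)
Step 4: at (0.14175, -0.30275, 0.14175), ∇f = (1.11475, -2.744, 1.11475) → (0.14175, -0.30275, 0.14175) − 0.05·(1.11475, -2.744, 1.11475) = (0.0860125, -0.16555, 0.0860125)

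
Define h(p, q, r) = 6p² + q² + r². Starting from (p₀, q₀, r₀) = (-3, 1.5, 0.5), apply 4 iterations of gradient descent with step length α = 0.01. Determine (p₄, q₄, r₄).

(-1.79908608, 1.38355224, 0.46118408)

∇h = (12p, 2q, 2r)
Step 1: at (-3, 1.5, 0.5), ∇h = (-36, 3, 1) → (-3, 1.5, 0.5) − 0.01·(-36, 3, 1) = (-2.64, 1.47, 0.49)
Step 2: at (-2.64, 1.47, 0.49), ∇h = (-31.68, 2.94, 0.98) → (-2.64, 1.47, 0.49) − 0.01·(-31.68, 2.94, 0.98) = (-2.3232, 1.4406, 0.4802)
Step 3: at (-2.3232, 1.4406, 0.4802), ∇h = (-27.8784, 2.8812, 0.9604) → (-2.3232, 1.4406, 0.4802) − 0.01·(-27.8784, 2.8812, 0.9604) = (-2.044416, 1.411788, 0.470596)
Step 4: at (-2.044416, 1.411788, 0.470596), ∇h = (-24.532992, 2.823576, 0.941192) → (-2.044416, 1.411788, 0.470596) − 0.01·(-24.532992, 2.823576, 0.941192) = (-1.79908608, 1.38355224, 0.46118408)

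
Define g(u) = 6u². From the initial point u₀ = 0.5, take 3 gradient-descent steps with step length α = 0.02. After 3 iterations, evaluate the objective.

0.289049892864

g′(u) = 12u
u₁ = 0.5 − 0.02·6 = 0.38
u₂ = 0.38 − 0.02·4.56 = 0.2888
u₃ = 0.2888 − 0.02·3.4656 = 0.219488
g(0.219488) = 0.289049892864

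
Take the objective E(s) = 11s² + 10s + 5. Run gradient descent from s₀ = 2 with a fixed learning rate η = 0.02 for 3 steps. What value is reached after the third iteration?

E′(s) = 22s + 10
s₁ = 2 − 0.02·54 = 0.92
s₂ = 0.92 − 0.02·30.24 = 0.3152
s₃ = 0.3152 − 0.02·16.9344 = -0.023488

-0.023488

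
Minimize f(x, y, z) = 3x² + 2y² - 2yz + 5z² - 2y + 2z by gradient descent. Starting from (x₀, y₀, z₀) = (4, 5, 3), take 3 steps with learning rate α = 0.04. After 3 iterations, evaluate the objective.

28.801255788544

∇f = (6x, 4y - 2z - 2, -2y + 10z + 2)
Step 1: at (4, 5, 3), ∇f = (24, 12, 22) → (4, 5, 3) − 0.04·(24, 12, 22) = (3.04, 4.52, 2.12)
Step 2: at (3.04, 4.52, 2.12), ∇f = (18.24, 11.84, 14.16) → (3.04, 4.52, 2.12) − 0.04·(18.24, 11.84, 14.16) = (2.3104, 4.0464, 1.5536)
Step 3: at (2.3104, 4.0464, 1.5536), ∇f = (13.8624, 11.0784, 9.4432) → (2.3104, 4.0464, 1.5536) − 0.04·(13.8624, 11.0784, 9.4432) = (1.755904, 3.603264, 1.175872)
f(1.755904, 3.603264, 1.175872) = 28.801255788544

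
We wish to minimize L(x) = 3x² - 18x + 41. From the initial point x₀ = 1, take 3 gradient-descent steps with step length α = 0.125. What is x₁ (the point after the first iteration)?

L′(x) = 6x - 18
Step 1: L′(1) = -12; x₁ = 1 − 0.125·(-12) = 2.5

2.5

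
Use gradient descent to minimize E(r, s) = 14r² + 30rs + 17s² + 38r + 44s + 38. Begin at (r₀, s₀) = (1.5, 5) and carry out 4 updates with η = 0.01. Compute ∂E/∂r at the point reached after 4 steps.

2.9614248

∇E = (28r + 30s + 38, 30r + 34s + 44)
Step 1: at (1.5, 5), ∇E = (230, 259) → (1.5, 5) − 0.01·(230, 259) = (-0.8, 2.41)
Step 2: at (-0.8, 2.41), ∇E = (87.9, 101.94) → (-0.8, 2.41) − 0.01·(87.9, 101.94) = (-1.679, 1.3906)
Step 3: at (-1.679, 1.3906), ∇E = (32.706, 40.9104) → (-1.679, 1.3906) − 0.01·(32.706, 40.9104) = (-2.00606, 0.981496)
Step 4: at (-2.00606, 0.981496), ∇E = (11.2752, 17.189064) → (-2.00606, 0.981496) − 0.01·(11.2752, 17.189064) = (-2.118812, 0.80960536)
∂E/∂r at (-2.118812, 0.80960536) = 2.9614248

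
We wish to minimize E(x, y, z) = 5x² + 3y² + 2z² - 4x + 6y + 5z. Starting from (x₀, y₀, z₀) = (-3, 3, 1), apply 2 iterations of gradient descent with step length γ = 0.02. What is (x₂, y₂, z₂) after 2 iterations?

(-1.776, 2.0976, 0.6544)

∇E = (10x - 4, 6y + 6, 4z + 5)
(x₁, y₁, z₁) = (-3, 3, 1) − 0.02·(-34, 24, 9) = (-2.32, 2.52, 0.82)
(x₂, y₂, z₂) = (-2.32, 2.52, 0.82) − 0.02·(-27.2, 21.12, 8.28) = (-1.776, 2.0976, 0.6544)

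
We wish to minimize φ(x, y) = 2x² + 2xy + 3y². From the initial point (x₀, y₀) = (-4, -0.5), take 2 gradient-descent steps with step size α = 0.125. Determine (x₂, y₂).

∇φ = (4x + 2y, 2x + 6y)
(x₁, y₁) = (-4, -0.5) − 0.125·(-17, -11) = (-1.875, 0.875)
(x₂, y₂) = (-1.875, 0.875) − 0.125·(-5.75, 1.5) = (-1.15625, 0.6875)

(-1.15625, 0.6875)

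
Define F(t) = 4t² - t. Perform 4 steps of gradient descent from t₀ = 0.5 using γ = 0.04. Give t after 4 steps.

0.20518016

F′(t) = 8t - 1
t₁ = 0.5 − 0.04·3 = 0.38
t₂ = 0.38 − 0.04·2.04 = 0.2984
t₃ = 0.2984 − 0.04·1.3872 = 0.242912
t₄ = 0.242912 − 0.04·0.943296 = 0.20518016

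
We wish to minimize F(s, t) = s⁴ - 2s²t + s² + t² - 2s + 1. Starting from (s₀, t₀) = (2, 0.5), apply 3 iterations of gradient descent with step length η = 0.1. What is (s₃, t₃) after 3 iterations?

(-0.5337472, 1.02048)

∇F = (4s³ - 4st + 2s - 2, -2s² + 2t)
Step 1: at (2, 0.5), ∇F = (30, -7) → (2, 0.5) − 0.1·(30, -7) = (-1, 1.2)
Step 2: at (-1, 1.2), ∇F = (-3.2, 0.4) → (-1, 1.2) − 0.1·(-3.2, 0.4) = (-0.68, 1.16)
Step 3: at (-0.68, 1.16), ∇F = (-1.462528, 1.3952) → (-0.68, 1.16) − 0.1·(-1.462528, 1.3952) = (-0.5337472, 1.02048)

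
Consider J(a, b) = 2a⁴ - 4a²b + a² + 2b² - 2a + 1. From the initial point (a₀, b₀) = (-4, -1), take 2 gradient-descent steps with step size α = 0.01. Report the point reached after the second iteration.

(1.19759488, -0.212336)

∇J = (8a³ - 8ab + 2a - 2, -4a² + 4b)
Step 1: at (-4, -1), ∇J = (-554, -68) → (-4, -1) − 0.01·(-554, -68) = (1.54, -0.32)
Step 2: at (1.54, -0.32), ∇J = (34.240512, -10.7664) → (1.54, -0.32) − 0.01·(34.240512, -10.7664) = (1.19759488, -0.212336)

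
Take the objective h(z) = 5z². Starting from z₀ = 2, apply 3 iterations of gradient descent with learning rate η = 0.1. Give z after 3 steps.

h′(z) = 10z
z₁ = 2 − 0.1·20 = 0
z₂ = 0 − 0.1·0 = 0
z₃ = 0 − 0.1·0 = 0

0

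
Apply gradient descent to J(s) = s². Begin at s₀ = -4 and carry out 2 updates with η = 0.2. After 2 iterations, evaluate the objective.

J′(s) = 2s
Step 1: J′(-4) = -8; s₁ = -4 − 0.2·(-8) = -2.4
Step 2: J′(-2.4) = -4.8; s₂ = -2.4 − 0.2·(-4.8) = -1.44
J(-1.44) = 2.0736

2.0736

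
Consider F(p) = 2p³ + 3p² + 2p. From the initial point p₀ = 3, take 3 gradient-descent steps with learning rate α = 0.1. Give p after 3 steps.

-116.2150656

F′(p) = 6p² + 6p + 2
Step 1: F′(3) = 74; p₁ = 3 − 0.1·74 = -4.4
Step 2: F′(-4.4) = 91.76; p₂ = -4.4 − 0.1·91.76 = -13.576
Step 3: F′(-13.576) = 1026.390656; p₃ = -13.576 − 0.1·1026.390656 = -116.2150656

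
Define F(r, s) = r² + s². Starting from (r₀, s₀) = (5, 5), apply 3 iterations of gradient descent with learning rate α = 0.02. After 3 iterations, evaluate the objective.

∇F = (2r, 2s)
(r₁, s₁) = (5, 5) − 0.02·(10, 10) = (4.8, 4.8)
(r₂, s₂) = (4.8, 4.8) − 0.02·(9.6, 9.6) = (4.608, 4.608)
(r₃, s₃) = (4.608, 4.608) − 0.02·(9.216, 9.216) = (4.42368, 4.42368)
F(4.42368, 4.42368) = 39.1378894848

39.1378894848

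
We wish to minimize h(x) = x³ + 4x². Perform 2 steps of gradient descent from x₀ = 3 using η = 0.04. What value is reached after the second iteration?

0.542208

h′(x) = 3x² + 8x
x₁ = 3 − 0.04·51 = 0.96
x₂ = 0.96 − 0.04·10.4448 = 0.542208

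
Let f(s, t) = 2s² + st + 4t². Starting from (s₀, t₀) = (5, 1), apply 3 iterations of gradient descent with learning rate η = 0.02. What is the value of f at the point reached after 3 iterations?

∇f = (4s + t, s + 8t)
Step 1: at (5, 1), ∇f = (21, 13) → (5, 1) − 0.02·(21, 13) = (4.58, 0.74)
Step 2: at (4.58, 0.74), ∇f = (19.06, 10.5) → (4.58, 0.74) − 0.02·(19.06, 10.5) = (4.1988, 0.53)
Step 3: at (4.1988, 0.53), ∇f = (17.3252, 8.4388) → (4.1988, 0.53) − 0.02·(17.3252, 8.4388) = (3.852296, 0.361224)
f(3.852296, 0.361224) = 31.59384182624

31.59384182624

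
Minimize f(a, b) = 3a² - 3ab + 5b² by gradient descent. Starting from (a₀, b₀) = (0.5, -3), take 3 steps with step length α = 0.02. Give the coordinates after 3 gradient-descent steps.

∇f = (6a - 3b, -3a + 10b)
Step 1: at (0.5, -3), ∇f = (12, -31.5) → (0.5, -3) − 0.02·(12, -31.5) = (0.26, -2.37)
Step 2: at (0.26, -2.37), ∇f = (8.67, -24.48) → (0.26, -2.37) − 0.02·(8.67, -24.48) = (0.0866, -1.8804)
Step 3: at (0.0866, -1.8804), ∇f = (6.1608, -19.0638) → (0.0866, -1.8804) − 0.02·(6.1608, -19.0638) = (-0.036616, -1.499124)

(-0.036616, -1.499124)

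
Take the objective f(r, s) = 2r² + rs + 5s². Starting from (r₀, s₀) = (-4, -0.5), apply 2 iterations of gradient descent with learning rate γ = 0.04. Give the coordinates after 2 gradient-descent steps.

∇f = (4r + s, r + 10s)
(r₁, s₁) = (-4, -0.5) − 0.04·(-16.5, -9) = (-3.34, -0.14)
(r₂, s₂) = (-3.34, -0.14) − 0.04·(-13.5, -4.74) = (-2.8, 0.0496)

(-2.8, 0.0496)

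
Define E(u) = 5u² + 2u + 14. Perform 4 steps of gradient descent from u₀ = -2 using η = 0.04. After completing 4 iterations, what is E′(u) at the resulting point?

-2.3328

E′(u) = 10u + 2
Step 1: E′(-2) = -18; u₁ = -2 − 0.04·(-18) = -1.28
Step 2: E′(-1.28) = -10.8; u₂ = -1.28 − 0.04·(-10.8) = -0.848
Step 3: E′(-0.848) = -6.48; u₃ = -0.848 − 0.04·(-6.48) = -0.5888
Step 4: E′(-0.5888) = -3.888; u₄ = -0.5888 − 0.04·(-3.888) = -0.43328
E′(u) at (-0.43328) = -2.3328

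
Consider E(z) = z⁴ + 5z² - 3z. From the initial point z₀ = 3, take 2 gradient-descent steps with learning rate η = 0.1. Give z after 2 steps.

E′(z) = 4z³ + 10z - 3
Step 1: E′(3) = 135; z₁ = 3 − 0.1·135 = -10.5
Step 2: E′(-10.5) = -4738.5; z₂ = -10.5 − 0.1·(-4738.5) = 463.35

463.35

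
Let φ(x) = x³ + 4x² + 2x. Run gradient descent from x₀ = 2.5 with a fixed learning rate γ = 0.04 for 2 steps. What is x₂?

φ′(x) = 3x² + 8x + 2
x₁ = 2.5 − 0.04·40.75 = 0.87
x₂ = 0.87 − 0.04·11.2307 = 0.420772

0.420772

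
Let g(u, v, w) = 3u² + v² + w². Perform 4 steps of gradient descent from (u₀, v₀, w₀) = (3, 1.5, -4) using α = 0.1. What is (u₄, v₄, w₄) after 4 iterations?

∇g = (6u, 2v, 2w)
(u₁, v₁, w₁) = (3, 1.5, -4) − 0.1·(18, 3, -8) = (1.2, 1.2, -3.2)
(u₂, v₂, w₂) = (1.2, 1.2, -3.2) − 0.1·(7.2, 2.4, -6.4) = (0.48, 0.96, -2.56)
(u₃, v₃, w₃) = (0.48, 0.96, -2.56) − 0.1·(2.88, 1.92, -5.12) = (0.192, 0.768, -2.048)
(u₄, v₄, w₄) = (0.192, 0.768, -2.048) − 0.1·(1.152, 1.536, -4.096) = (0.0768, 0.6144, -1.6384)

(0.0768, 0.6144, -1.6384)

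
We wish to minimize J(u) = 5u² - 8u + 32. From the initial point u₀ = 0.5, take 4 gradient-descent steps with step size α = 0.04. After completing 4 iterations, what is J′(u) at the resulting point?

-0.3888

J′(u) = 10u - 8
Step 1: J′(0.5) = -3; u₁ = 0.5 − 0.04·(-3) = 0.62
Step 2: J′(0.62) = -1.8; u₂ = 0.62 − 0.04·(-1.8) = 0.692
Step 3: J′(0.692) = -1.08; u₃ = 0.692 − 0.04·(-1.08) = 0.7352
Step 4: J′(0.7352) = -0.648; u₄ = 0.7352 − 0.04·(-0.648) = 0.76112
J′(u) at (0.76112) = -0.3888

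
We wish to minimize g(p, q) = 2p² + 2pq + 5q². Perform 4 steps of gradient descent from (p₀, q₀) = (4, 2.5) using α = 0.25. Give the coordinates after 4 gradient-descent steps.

(7.65625, 25.28125)

∇g = (4p + 2q, 2p + 10q)
(p₁, q₁) = (4, 2.5) − 0.25·(21, 33) = (-1.25, -5.75)
(p₂, q₂) = (-1.25, -5.75) − 0.25·(-16.5, -60) = (2.875, 9.25)
(p₃, q₃) = (2.875, 9.25) − 0.25·(30, 98.25) = (-4.625, -15.3125)
(p₄, q₄) = (-4.625, -15.3125) − 0.25·(-49.125, -162.375) = (7.65625, 25.28125)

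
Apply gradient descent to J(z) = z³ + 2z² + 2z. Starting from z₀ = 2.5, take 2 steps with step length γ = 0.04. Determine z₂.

J′(z) = 3z² + 4z + 2
z₁ = 2.5 − 0.04·30.75 = 1.27
z₂ = 1.27 − 0.04·11.9187 = 0.793252

0.793252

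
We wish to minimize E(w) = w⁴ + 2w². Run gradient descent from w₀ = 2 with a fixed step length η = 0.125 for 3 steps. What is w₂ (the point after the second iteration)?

12

E′(w) = 4w³ + 4w
w₁ = 2 − 0.125·40 = -3
w₂ = -3 − 0.125·(-120) = 12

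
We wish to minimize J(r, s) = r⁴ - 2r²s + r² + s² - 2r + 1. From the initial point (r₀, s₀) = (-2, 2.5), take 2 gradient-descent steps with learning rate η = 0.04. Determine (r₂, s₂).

(-1.29863168, 2.541472)

∇J = (4r³ - 4rs + 2r - 2, -2r² + 2s)
Step 1: at (-2, 2.5), ∇J = (-18, -3) → (-2, 2.5) − 0.04·(-18, -3) = (-1.28, 2.62)
Step 2: at (-1.28, 2.62), ∇J = (0.465792, 1.9632) → (-1.28, 2.62) − 0.04·(0.465792, 1.9632) = (-1.29863168, 2.541472)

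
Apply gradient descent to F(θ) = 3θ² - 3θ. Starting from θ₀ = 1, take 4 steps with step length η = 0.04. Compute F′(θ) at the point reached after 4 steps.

F′(θ) = 6θ - 3
θ₁ = 1 − 0.04·3 = 0.88
θ₂ = 0.88 − 0.04·2.28 = 0.7888
θ₃ = 0.7888 − 0.04·1.7328 = 0.719488
θ₄ = 0.719488 − 0.04·1.316928 = 0.66681088
F′(θ) at (0.66681088) = 1.00086528

1.00086528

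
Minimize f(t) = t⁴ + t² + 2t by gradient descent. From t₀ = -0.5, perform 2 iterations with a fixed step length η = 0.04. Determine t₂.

-0.53590272

f′(t) = 4t³ + 2t + 2
Step 1: f′(-0.5) = 0.5; t₁ = -0.5 − 0.04·0.5 = -0.52
Step 2: f′(-0.52) = 0.397568; t₂ = -0.52 − 0.04·0.397568 = -0.53590272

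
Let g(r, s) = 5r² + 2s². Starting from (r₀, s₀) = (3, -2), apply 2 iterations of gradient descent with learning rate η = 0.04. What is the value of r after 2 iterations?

∇g = (10r, 4s)
Step 1: at (3, -2), ∇g = (30, -8) → (3, -2) − 0.04·(30, -8) = (1.8, -1.68)
Step 2: at (1.8, -1.68), ∇g = (18, -6.72) → (1.8, -1.68) − 0.04·(18, -6.72) = (1.08, -1.4112)
r = 1.08

1.08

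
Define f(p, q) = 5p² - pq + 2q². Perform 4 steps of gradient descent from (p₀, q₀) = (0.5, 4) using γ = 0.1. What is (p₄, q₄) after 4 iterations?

∇f = (10p - q, -p + 4q)
(p₁, q₁) = (0.5, 4) − 0.1·(1, 15.5) = (0.4, 2.45)
(p₂, q₂) = (0.4, 2.45) − 0.1·(1.55, 9.4) = (0.245, 1.51)
(p₃, q₃) = (0.245, 1.51) − 0.1·(0.94, 5.795) = (0.151, 0.9305)
(p₄, q₄) = (0.151, 0.9305) − 0.1·(0.5795, 3.571) = (0.09305, 0.5734)

(0.09305, 0.5734)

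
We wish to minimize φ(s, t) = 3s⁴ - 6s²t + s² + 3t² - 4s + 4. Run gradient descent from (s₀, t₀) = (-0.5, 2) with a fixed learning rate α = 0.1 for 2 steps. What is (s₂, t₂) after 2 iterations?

(-0.24785, 1.0415)

∇φ = (12s³ - 12st + 2s - 4, -6s² + 6t)
Step 1: at (-0.5, 2), ∇φ = (5.5, 10.5) → (-0.5, 2) − 0.1·(5.5, 10.5) = (-1.05, 0.95)
Step 2: at (-1.05, 0.95), ∇φ = (-8.0215, -0.915) → (-1.05, 0.95) − 0.1·(-8.0215, -0.915) = (-0.24785, 1.0415)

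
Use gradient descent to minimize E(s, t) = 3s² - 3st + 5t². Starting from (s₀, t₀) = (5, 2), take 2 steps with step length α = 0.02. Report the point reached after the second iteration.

(4.0916, 1.7912)

∇E = (6s - 3t, -3s + 10t)
(s₁, t₁) = (5, 2) − 0.02·(24, 5) = (4.52, 1.9)
(s₂, t₂) = (4.52, 1.9) − 0.02·(21.42, 5.44) = (4.0916, 1.7912)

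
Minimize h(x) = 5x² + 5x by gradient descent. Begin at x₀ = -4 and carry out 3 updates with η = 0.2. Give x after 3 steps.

3

h′(x) = 10x + 5
x₁ = -4 − 0.2·(-35) = 3
x₂ = 3 − 0.2·35 = -4
x₃ = -4 − 0.2·(-35) = 3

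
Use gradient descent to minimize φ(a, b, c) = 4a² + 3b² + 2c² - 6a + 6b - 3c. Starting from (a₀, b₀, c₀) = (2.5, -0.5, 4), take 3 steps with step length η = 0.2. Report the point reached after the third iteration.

∇φ = (8a - 6, 6b + 6, 4c - 3)
(a₁, b₁, c₁) = (2.5, -0.5, 4) − 0.2·(14, 3, 13) = (-0.3, -1.1, 1.4)
(a₂, b₂, c₂) = (-0.3, -1.1, 1.4) − 0.2·(-8.4, -0.6, 2.6) = (1.38, -0.98, 0.88)
(a₃, b₃, c₃) = (1.38, -0.98, 0.88) − 0.2·(5.04, 0.12, 0.52) = (0.372, -1.004, 0.776)

(0.372, -1.004, 0.776)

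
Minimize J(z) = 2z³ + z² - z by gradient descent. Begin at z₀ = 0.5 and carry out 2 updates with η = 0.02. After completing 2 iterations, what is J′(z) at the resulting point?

1.075889849184

J′(z) = 6z² + 2z - 1
Step 1: J′(0.5) = 1.5; z₁ = 0.5 − 0.02·1.5 = 0.47
Step 2: J′(0.47) = 1.2654; z₂ = 0.47 − 0.02·1.2654 = 0.444692
J′(z) at (0.444692) = 1.075889849184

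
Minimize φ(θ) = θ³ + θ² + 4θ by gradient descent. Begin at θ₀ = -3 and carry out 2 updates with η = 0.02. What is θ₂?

-4.175

φ′(θ) = 3θ² + 2θ + 4
θ₁ = -3 − 0.02·25 = -3.5
θ₂ = -3.5 − 0.02·33.75 = -4.175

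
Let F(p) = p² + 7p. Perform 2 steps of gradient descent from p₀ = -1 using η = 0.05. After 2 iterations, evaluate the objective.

F′(p) = 2p + 7
p₁ = -1 − 0.05·5 = -1.25
p₂ = -1.25 − 0.05·4.5 = -1.475
F(-1.475) = -8.149375

-8.149375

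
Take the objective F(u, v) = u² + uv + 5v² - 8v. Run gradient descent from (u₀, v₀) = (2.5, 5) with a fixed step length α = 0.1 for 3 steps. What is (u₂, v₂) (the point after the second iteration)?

∇F = (2u + v, u + 10v - 8)
(u₁, v₁) = (2.5, 5) − 0.1·(10, 44.5) = (1.5, 0.55)
(u₂, v₂) = (1.5, 0.55) − 0.1·(3.55, -1) = (1.145, 0.65)

(1.145, 0.65)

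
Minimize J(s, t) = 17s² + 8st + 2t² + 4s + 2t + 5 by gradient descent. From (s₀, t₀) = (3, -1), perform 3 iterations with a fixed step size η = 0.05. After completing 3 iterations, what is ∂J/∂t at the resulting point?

∇J = (34s + 8t + 4, 8s + 4t + 2)
(s₁, t₁) = (3, -1) − 0.05·(98, 22) = (-1.9, -2.1)
(s₂, t₂) = (-1.9, -2.1) − 0.05·(-77.4, -21.6) = (1.97, -1.02)
(s₃, t₃) = (1.97, -1.02) − 0.05·(62.82, 13.68) = (-1.171, -1.704)
∂J/∂t at (-1.171, -1.704) = -14.184

-14.184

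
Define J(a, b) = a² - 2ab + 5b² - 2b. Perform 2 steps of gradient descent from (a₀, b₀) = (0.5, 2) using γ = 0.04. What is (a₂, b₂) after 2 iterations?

∇J = (2a - 2b, -2a + 10b - 2)
(a₁, b₁) = (0.5, 2) − 0.04·(-3, 17) = (0.62, 1.32)
(a₂, b₂) = (0.62, 1.32) − 0.04·(-1.4, 9.96) = (0.676, 0.9216)

(0.676, 0.9216)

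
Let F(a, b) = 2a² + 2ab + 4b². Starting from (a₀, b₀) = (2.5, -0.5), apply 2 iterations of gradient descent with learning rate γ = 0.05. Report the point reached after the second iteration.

(1.695, -0.535)

∇F = (4a + 2b, 2a + 8b)
(a₁, b₁) = (2.5, -0.5) − 0.05·(9, 1) = (2.05, -0.55)
(a₂, b₂) = (2.05, -0.55) − 0.05·(7.1, -0.3) = (1.695, -0.535)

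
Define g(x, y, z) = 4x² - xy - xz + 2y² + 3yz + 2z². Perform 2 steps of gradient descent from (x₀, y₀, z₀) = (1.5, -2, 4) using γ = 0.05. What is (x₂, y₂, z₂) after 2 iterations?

(0.6725, -2.18625, 3.22875)

∇g = (8x - y - z, -x + 4y + 3z, -x + 3y + 4z)
Step 1: at (1.5, -2, 4), ∇g = (10, 2.5, 8.5) → (1.5, -2, 4) − 0.05·(10, 2.5, 8.5) = (1, -2.125, 3.575)
Step 2: at (1, -2.125, 3.575), ∇g = (6.55, 1.225, 6.925) → (1, -2.125, 3.575) − 0.05·(6.55, 1.225, 6.925) = (0.6725, -2.18625, 3.22875)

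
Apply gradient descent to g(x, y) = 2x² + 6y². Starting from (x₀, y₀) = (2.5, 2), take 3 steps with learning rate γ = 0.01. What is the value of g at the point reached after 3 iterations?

∇g = (4x, 12y)
Step 1: at (2.5, 2), ∇g = (10, 24) → (2.5, 2) − 0.01·(10, 24) = (2.4, 1.76)
Step 2: at (2.4, 1.76), ∇g = (9.6, 21.12) → (2.4, 1.76) − 0.01·(9.6, 21.12) = (2.304, 1.5488)
Step 3: at (2.304, 1.5488), ∇g = (9.216, 18.5856) → (2.304, 1.5488) − 0.01·(9.216, 18.5856) = (2.21184, 1.362944)
g(2.21184, 1.362944) = 20.930170454016

20.930170454016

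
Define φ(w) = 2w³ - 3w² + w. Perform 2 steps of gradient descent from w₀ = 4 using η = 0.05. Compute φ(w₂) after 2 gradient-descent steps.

φ′(w) = 6w² - 6w + 1
w₁ = 4 − 0.05·73 = 0.35
w₂ = 0.35 − 0.05·(-0.365) = 0.36825
φ(0.36825) = 0.06130115053125

0.06130115053125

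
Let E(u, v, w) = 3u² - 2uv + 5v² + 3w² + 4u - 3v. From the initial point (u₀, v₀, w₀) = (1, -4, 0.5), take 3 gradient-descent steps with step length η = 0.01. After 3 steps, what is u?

0.51724

∇E = (6u - 2v + 4, -2u + 10v - 3, 6w)
Step 1: at (1, -4, 0.5), ∇E = (18, -45, 3) → (1, -4, 0.5) − 0.01·(18, -45, 3) = (0.82, -3.55, 0.47)
Step 2: at (0.82, -3.55, 0.47), ∇E = (16.02, -40.14, 2.82) → (0.82, -3.55, 0.47) − 0.01·(16.02, -40.14, 2.82) = (0.6598, -3.1486, 0.4418)
Step 3: at (0.6598, -3.1486, 0.4418), ∇E = (14.256, -35.8056, 2.6508) → (0.6598, -3.1486, 0.4418) − 0.01·(14.256, -35.8056, 2.6508) = (0.51724, -2.790544, 0.415292)
u = 0.51724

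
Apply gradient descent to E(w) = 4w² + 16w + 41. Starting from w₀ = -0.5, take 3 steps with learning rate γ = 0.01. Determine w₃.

E′(w) = 8w + 16
Step 1: E′(-0.5) = 12; w₁ = -0.5 − 0.01·12 = -0.62
Step 2: E′(-0.62) = 11.04; w₂ = -0.62 − 0.01·11.04 = -0.7304
Step 3: E′(-0.7304) = 10.1568; w₃ = -0.7304 − 0.01·10.1568 = -0.831968

-0.831968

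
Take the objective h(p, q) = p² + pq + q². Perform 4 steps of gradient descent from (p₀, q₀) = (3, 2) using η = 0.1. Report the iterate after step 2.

(1.63, 0.82)

∇h = (2p + q, p + 2q)
(p₁, q₁) = (3, 2) − 0.1·(8, 7) = (2.2, 1.3)
(p₂, q₂) = (2.2, 1.3) − 0.1·(5.7, 4.8) = (1.63, 0.82)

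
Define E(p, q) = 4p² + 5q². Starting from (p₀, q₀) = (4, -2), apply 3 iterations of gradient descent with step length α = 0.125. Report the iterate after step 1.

(0, 0.5)

∇E = (8p, 10q)
Step 1: at (4, -2), ∇E = (32, -20) → (4, -2) − 0.125·(32, -20) = (0, 0.5)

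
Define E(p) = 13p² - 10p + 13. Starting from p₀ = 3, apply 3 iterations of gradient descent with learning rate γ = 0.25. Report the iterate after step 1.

E′(p) = 26p - 10
Step 1: E′(3) = 68; p₁ = 3 − 0.25·68 = -14

-14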